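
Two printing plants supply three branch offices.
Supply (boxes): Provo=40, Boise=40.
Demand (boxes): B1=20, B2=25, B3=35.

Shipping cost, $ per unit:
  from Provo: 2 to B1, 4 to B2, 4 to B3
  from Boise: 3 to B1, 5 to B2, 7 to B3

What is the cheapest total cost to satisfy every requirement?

320

An optimal shipping plan:
  Provo–B1: 5 × $2 = $10
  Provo–B3: 35 × $4 = $140
  Boise–B1: 15 × $3 = $45
  Boise–B2: 25 × $5 = $125
Total = 10 + 140 + 45 + 125 = $320.
(Supply check: Provo ships 40; Boise ships 40.)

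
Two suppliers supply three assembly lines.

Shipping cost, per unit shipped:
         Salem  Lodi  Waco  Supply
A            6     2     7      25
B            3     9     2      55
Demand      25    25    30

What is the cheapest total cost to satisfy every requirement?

185

An optimal shipping plan:
  A–Lodi: 25 × 2 = 50
  B–Salem: 25 × 3 = 75
  B–Waco: 30 × 2 = 60
Total = 50 + 75 + 60 = 185.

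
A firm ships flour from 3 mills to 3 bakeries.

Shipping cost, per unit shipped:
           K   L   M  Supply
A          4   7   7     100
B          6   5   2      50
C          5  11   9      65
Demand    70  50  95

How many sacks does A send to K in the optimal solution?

5

Optimal shipments:
  A to K: 5 sacks
  A to L: 50 sacks
  A to M: 45 sacks
  B to M: 50 sacks
  C to K: 65 sacks
Total cost = 1110.
So A→K carries 5 sacks.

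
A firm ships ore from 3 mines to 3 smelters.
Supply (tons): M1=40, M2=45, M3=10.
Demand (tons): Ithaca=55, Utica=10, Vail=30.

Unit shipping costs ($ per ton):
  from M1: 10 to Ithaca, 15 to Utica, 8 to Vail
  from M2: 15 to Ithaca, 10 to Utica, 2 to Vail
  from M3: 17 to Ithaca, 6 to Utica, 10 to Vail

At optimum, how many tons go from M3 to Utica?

10

Optimal shipments:
  M1 to Ithaca: 40 × $10 = $400
  M2 to Ithaca: 15 × $15 = $225
  M2 to Vail: 30 × $2 = $60
  M3 to Utica: 10 × $6 = $60
Total cost = $745.
So M3→Utica carries 10 tons.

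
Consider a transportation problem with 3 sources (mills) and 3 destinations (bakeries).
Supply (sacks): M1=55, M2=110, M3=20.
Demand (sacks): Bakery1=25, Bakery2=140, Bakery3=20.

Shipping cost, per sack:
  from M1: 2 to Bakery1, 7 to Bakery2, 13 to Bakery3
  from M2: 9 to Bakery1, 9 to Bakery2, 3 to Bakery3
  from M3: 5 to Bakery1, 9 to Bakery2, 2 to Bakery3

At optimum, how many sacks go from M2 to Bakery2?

Solving gives:
  M1->Bakery1: 25 sacks
  M1->Bakery2: 30 sacks
  M2->Bakery2: 110 sacks
  M3->Bakery3: 20 sacks
Total cost = 1290.
So M2→Bakery2 carries 110 sacks.

110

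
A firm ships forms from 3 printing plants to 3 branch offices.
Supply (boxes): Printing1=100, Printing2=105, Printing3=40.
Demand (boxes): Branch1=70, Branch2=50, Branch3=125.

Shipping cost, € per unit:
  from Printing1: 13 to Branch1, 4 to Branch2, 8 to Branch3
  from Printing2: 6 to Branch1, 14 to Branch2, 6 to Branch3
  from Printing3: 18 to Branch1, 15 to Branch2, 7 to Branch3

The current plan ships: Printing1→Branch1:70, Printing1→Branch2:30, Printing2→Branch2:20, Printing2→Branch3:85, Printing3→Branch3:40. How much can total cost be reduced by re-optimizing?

Current plan cost = 70·13 + 30·4 + 20·14 + 85·6 + 40·7 = €2100.
Optimal plan:
  Printing1->Branch2: 50 × €4 = €200
  Printing1->Branch3: 50 × €8 = €400
  Printing2->Branch1: 70 × €6 = €420
  Printing2->Branch3: 35 × €6 = €210
  Printing3->Branch3: 40 × €7 = €280
Optimal cost = €1510.
Saving = 2100 − 1510 = €590.

590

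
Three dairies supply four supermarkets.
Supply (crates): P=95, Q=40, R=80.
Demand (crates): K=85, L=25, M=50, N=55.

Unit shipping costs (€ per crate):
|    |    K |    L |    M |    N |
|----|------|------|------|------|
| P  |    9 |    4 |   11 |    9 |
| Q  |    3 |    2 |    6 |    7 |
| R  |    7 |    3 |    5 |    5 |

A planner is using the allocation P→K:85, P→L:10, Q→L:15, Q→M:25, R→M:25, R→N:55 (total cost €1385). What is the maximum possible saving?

135

Current plan cost = 85·9 + 10·4 + 15·2 + 25·6 + 25·5 + 55·5 = €1385.
Optimal plan:
  P→K: 45 × €9 = €405
  P→L: 25 × €4 = €100
  P→N: 25 × €9 = €225
  Q→K: 40 × €3 = €120
  R→M: 50 × €5 = €250
  R→N: 30 × €5 = €150
Optimal cost = €1250.
Saving = 1385 − 1250 = €135.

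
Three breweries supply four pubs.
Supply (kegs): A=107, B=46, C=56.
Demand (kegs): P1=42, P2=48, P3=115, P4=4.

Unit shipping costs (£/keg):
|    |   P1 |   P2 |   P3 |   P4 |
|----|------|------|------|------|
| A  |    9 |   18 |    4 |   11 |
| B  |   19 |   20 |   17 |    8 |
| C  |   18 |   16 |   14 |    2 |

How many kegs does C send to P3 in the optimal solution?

4

The minimum-cost plan:
  A–P3: 107 kegs
  B–P1: 42 kegs
  B–P3: 4 kegs
  C–P2: 48 kegs
  C–P3: 4 kegs
  C–P4: 4 kegs
Total cost = £2126.
So C→P3 carries 4 kegs.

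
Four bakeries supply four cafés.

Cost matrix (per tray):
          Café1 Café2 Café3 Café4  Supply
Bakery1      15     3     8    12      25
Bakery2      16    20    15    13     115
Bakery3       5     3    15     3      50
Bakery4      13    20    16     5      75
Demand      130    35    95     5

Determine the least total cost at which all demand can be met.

An optimal shipping plan:
  Bakery1→Café2: 25 × 3 = 75
  Bakery2→Café1: 20 × 16 = 320
  Bakery2→Café3: 95 × 15 = 1425
  Bakery3→Café1: 40 × 5 = 200
  Bakery3→Café2: 10 × 3 = 30
  Bakery4→Café1: 70 × 13 = 910
  Bakery4→Café4: 5 × 5 = 25
Total = 75 + 320 + 1425 + 200 + 30 + 910 + 25 = 2985.
(Supply check: Bakery1 ships 25; Bakery2 ships 115; Bakery3 ships 50; Bakery4 ships 75.)

2985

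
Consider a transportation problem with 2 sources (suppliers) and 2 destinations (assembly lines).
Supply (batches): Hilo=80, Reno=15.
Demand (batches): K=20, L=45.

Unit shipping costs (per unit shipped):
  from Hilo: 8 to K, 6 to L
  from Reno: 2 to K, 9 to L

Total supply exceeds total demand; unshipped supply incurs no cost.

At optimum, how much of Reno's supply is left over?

0

An optimal plan:
  Hilo→K: 5 × 8 = 40
  Hilo→L: 45 × 6 = 270
  Reno→K: 15 × 2 = 30
Total cost = 340.
Reno ships 15 of its 15, leaving 0.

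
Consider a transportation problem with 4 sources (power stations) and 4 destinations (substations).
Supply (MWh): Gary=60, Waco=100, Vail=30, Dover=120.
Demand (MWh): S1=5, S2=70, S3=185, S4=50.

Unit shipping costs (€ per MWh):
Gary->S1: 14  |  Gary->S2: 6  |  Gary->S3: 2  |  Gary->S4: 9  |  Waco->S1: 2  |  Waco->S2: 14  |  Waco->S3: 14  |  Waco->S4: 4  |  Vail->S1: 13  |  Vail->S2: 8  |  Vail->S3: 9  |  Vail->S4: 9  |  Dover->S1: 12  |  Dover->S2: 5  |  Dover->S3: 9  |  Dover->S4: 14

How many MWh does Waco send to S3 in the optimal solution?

Solving gives:
  Gary–S3: 60 × €2 = €120
  Waco–S1: 5 × €2 = €10
  Waco–S3: 45 × €14 = €630
  Waco–S4: 50 × €4 = €200
  Vail–S3: 30 × €9 = €270
  Dover–S2: 70 × €5 = €350
  Dover–S3: 50 × €9 = €450
Total cost = €2030.
So Waco→S3 carries 45 MWh.

45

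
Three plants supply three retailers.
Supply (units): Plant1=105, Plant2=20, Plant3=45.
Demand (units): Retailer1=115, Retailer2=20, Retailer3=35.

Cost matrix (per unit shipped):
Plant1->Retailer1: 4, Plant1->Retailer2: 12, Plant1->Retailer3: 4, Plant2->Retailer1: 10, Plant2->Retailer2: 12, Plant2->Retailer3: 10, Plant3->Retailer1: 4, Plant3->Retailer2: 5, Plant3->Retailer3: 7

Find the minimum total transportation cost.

One minimum-cost allocation:
  Plant1→Retailer1: 70 × 4 = 280
  Plant1→Retailer3: 35 × 4 = 140
  Plant2→Retailer1: 20 × 10 = 200
  Plant3→Retailer1: 25 × 4 = 100
  Plant3→Retailer2: 20 × 5 = 100
Total = 280 + 140 + 200 + 100 + 100 = 820.
(Supply check: Plant1 ships 105; Plant2 ships 20; Plant3 ships 45.)

820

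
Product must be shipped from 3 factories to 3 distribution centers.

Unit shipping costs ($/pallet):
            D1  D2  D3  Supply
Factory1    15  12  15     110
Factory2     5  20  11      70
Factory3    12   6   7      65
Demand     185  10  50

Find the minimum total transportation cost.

2470

One minimum-cost allocation:
  Factory1–D1: 110 × $15 = $1650
  Factory2–D1: 70 × $5 = $350
  Factory3–D1: 5 × $12 = $60
  Factory3–D2: 10 × $6 = $60
  Factory3–D3: 50 × $7 = $350
Total = 1650 + 350 + 60 + 60 + 350 = $2470.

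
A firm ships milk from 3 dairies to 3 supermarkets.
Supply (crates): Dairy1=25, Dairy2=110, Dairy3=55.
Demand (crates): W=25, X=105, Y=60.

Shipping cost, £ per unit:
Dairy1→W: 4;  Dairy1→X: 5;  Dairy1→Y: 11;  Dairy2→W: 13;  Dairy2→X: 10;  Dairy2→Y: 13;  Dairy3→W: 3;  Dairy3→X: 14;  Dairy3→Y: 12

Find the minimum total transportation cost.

1750

A cheapest plan:
  Dairy1 to X: 25 crates
  Dairy2 to X: 80 crates
  Dairy2 to Y: 30 crates
  Dairy3 to W: 25 crates
  Dairy3 to Y: 30 crates
Total cost = £1750.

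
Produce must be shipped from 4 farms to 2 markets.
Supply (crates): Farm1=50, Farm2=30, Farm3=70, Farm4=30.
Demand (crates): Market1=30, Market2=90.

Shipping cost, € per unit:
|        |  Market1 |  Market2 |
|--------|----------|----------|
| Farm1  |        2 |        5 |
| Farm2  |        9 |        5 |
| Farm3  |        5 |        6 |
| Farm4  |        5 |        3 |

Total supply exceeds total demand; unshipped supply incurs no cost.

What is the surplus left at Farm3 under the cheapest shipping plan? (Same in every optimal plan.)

60

An optimal plan:
  Farm1→Market1: 30 × €2 = €60
  Farm1→Market2: 20 × €5 = €100
  Farm2→Market2: 30 × €5 = €150
  Farm3→Market2: 10 × €6 = €60
  Farm4→Market2: 30 × €3 = €90
Total cost = €460.
Farm3 ships 10 of its 70, leaving 60.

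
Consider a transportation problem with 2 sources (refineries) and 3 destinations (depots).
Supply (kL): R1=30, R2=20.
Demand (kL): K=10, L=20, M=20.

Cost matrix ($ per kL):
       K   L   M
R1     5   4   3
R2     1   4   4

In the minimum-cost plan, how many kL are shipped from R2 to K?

10

The minimum-cost plan:
  R1→L: 10 × $4 = $40
  R1→M: 20 × $3 = $60
  R2→K: 10 × $1 = $10
  R2→L: 10 × $4 = $40
Total cost = $150.
So R2→K carries 10 kL.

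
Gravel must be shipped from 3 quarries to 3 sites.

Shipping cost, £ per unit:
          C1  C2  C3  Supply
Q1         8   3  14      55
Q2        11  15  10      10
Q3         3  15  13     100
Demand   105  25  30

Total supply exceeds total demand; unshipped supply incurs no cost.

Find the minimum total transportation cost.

One minimum-cost allocation:
  Q1 to C1: 5 × £8 = £40
  Q1 to C2: 25 × £3 = £75
  Q1 to C3: 20 × £14 = £280
  Q2 to C3: 10 × £10 = £100
  Q3 to C1: 100 × £3 = £300
Total = 40 + 75 + 280 + 100 + 300 = £795.

795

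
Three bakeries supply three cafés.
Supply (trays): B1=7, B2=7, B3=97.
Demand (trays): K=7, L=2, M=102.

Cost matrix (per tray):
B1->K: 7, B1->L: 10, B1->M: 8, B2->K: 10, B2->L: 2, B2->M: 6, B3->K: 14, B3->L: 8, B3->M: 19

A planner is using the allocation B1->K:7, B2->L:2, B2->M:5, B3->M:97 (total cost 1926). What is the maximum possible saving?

42

Current plan cost = 7·7 + 2·2 + 5·6 + 97·19 = 1926.
Optimal plan:
  B1→M: 7 trays
  B2→M: 7 trays
  B3→K: 7 trays
  B3→L: 2 trays
  B3→M: 88 trays
Optimal cost = 1884.
Saving = 1926 − 1884 = 42.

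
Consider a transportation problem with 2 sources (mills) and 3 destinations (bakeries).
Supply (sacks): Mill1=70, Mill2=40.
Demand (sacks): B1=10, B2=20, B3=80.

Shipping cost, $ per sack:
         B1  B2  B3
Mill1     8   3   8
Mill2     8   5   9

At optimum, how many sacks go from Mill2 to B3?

The minimum-cost plan:
  Mill1 to B2: 20 sacks
  Mill1 to B3: 50 sacks
  Mill2 to B1: 10 sacks
  Mill2 to B3: 30 sacks
Total cost = $810.
So Mill2→B3 carries 30 sacks.

30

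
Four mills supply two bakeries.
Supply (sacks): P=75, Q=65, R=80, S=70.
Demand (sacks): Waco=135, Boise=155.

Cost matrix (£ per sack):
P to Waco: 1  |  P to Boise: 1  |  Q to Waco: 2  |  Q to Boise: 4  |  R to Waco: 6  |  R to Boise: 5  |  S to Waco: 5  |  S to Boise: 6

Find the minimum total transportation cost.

One minimum-cost allocation:
  P->Boise: 75 × £1 = £75
  Q->Waco: 65 × £2 = £130
  R->Boise: 80 × £5 = £400
  S->Waco: 70 × £5 = £350
Total = 75 + 130 + 400 + 350 = £955.

955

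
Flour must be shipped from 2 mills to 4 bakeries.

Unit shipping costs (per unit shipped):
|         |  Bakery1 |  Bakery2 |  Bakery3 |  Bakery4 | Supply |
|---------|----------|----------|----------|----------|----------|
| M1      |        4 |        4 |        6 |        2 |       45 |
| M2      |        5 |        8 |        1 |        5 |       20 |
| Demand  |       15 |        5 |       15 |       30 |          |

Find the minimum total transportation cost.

An optimal shipping plan:
  M1→Bakery1: 10 × 4 = 40
  M1→Bakery2: 5 × 4 = 20
  M1→Bakery4: 30 × 2 = 60
  M2→Bakery1: 5 × 5 = 25
  M2→Bakery3: 15 × 1 = 15
Total = 40 + 20 + 60 + 25 + 15 = 160.
(Supply check: M1 ships 45; M2 ships 20.)

160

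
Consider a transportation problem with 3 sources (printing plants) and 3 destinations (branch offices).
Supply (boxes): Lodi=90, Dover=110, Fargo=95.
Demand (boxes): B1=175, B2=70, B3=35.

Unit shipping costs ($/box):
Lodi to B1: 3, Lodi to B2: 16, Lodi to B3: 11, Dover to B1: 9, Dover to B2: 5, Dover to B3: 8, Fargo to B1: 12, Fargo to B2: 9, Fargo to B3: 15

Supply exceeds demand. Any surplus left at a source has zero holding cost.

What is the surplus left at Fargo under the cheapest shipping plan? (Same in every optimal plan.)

15

Minimum-cost shipments:
  Lodi to B1: 90 × $3 = $270
  Dover to B1: 5 × $9 = $45
  Dover to B2: 70 × $5 = $350
  Dover to B3: 35 × $8 = $280
  Fargo to B1: 80 × $12 = $960
Total cost = $1905.
Fargo ships 80 of its 95, leaving 15.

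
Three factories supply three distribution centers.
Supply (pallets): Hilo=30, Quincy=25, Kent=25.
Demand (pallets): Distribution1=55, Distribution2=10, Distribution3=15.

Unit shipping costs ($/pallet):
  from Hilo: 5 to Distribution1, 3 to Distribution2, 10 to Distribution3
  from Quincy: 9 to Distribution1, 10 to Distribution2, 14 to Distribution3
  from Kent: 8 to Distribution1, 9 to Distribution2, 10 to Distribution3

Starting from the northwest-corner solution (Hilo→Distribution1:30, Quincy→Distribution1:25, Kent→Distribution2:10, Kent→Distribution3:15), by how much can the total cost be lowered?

30

Current plan cost = 30·5 + 25·9 + 10·9 + 15·10 = $615.
Optimal plan:
  Hilo->Distribution1: 20 × $5 = $100
  Hilo->Distribution2: 10 × $3 = $30
  Quincy->Distribution1: 25 × $9 = $225
  Kent->Distribution1: 10 × $8 = $80
  Kent->Distribution3: 15 × $10 = $150
Optimal cost = $585.
Saving = 615 − 585 = $30.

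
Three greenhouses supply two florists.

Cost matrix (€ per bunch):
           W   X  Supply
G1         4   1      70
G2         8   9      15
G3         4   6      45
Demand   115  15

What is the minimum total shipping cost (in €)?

One minimum-cost allocation:
  G1 to W: 55 × €4 = €220
  G1 to X: 15 × €1 = €15
  G2 to W: 15 × €8 = €120
  G3 to W: 45 × €4 = €180
Total = 220 + 15 + 120 + 180 = €535.

535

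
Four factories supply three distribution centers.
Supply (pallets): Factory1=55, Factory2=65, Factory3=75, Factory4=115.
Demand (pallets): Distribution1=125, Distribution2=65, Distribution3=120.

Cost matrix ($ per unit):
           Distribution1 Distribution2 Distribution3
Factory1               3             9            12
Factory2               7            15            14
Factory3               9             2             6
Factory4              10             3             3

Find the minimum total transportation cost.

1170

One minimum-cost allocation:
  Factory1–Distribution1: 55 × $3 = $165
  Factory2–Distribution1: 65 × $7 = $455
  Factory3–Distribution1: 5 × $9 = $45
  Factory3–Distribution2: 65 × $2 = $130
  Factory3–Distribution3: 5 × $6 = $30
  Factory4–Distribution3: 115 × $3 = $345
Total = 165 + 455 + 45 + 130 + 30 + 345 = $1170.
(Supply check: Factory1 ships 55; Factory2 ships 65; Factory3 ships 75; Factory4 ships 115.)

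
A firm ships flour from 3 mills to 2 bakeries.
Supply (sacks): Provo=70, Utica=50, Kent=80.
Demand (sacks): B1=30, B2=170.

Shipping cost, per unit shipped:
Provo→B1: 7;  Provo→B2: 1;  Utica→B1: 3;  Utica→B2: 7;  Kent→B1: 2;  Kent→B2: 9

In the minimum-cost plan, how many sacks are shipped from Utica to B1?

0

Optimal shipments:
  Provo→B2: 70 × 1 = 70
  Utica→B2: 50 × 7 = 350
  Kent→B1: 30 × 2 = 60
  Kent→B2: 50 × 9 = 450
Total cost = 930.
The route Utica→B1 is not used.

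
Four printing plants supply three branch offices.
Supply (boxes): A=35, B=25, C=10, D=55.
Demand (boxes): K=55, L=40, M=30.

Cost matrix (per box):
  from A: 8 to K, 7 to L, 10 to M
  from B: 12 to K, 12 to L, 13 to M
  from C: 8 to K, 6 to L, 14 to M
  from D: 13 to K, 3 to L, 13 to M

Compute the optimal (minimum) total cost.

A cheapest plan:
  A to K: 35 × 8 = 280
  B to K: 10 × 12 = 120
  B to M: 15 × 13 = 195
  C to K: 10 × 8 = 80
  D to L: 40 × 3 = 120
  D to M: 15 × 13 = 195
Total = 280 + 120 + 195 + 80 + 120 + 195 = 990.

990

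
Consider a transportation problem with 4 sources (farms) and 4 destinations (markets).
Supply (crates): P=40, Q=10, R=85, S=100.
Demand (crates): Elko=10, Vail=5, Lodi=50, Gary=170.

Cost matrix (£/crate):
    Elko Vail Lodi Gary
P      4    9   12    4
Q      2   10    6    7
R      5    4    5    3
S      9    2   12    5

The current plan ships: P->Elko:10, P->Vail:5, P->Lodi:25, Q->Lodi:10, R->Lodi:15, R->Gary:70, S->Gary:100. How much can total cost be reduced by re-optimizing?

210

Current plan cost = 10·4 + 5·9 + 25·12 + 10·6 + 15·5 + 70·3 + 100·5 = £1230.
Optimal plan:
  P to Gary: 40 × £4 = £160
  Q to Elko: 10 × £2 = £20
  R to Lodi: 50 × £5 = £250
  R to Gary: 35 × £3 = £105
  S to Vail: 5 × £2 = £10
  S to Gary: 95 × £5 = £475
Optimal cost = £1020.
Saving = 1230 − 1020 = £210.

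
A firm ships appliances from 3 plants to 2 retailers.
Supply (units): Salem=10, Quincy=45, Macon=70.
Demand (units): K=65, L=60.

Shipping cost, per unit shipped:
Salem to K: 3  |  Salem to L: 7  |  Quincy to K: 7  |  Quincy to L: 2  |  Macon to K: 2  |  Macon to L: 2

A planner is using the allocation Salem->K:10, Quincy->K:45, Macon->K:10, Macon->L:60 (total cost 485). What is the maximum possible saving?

Current plan cost = 10·3 + 45·7 + 10·2 + 60·2 = 485.
Optimal plan:
  Salem->K: 10 × 3 = 30
  Quincy->L: 45 × 2 = 90
  Macon->K: 55 × 2 = 110
  Macon->L: 15 × 2 = 30
Optimal cost = 260.
Saving = 485 − 260 = 225.

225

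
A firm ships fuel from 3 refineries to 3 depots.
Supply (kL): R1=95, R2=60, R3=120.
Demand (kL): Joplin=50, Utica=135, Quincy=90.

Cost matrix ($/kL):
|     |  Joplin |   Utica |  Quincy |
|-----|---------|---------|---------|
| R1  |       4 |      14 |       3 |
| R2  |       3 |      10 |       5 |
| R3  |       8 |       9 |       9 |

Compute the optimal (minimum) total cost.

One minimum-cost allocation:
  R1 to Joplin: 5 × $4 = $20
  R1 to Quincy: 90 × $3 = $270
  R2 to Joplin: 45 × $3 = $135
  R2 to Utica: 15 × $10 = $150
  R3 to Utica: 120 × $9 = $1080
Total = 20 + 270 + 135 + 150 + 1080 = $1655.
(Supply check: R1 ships 95; R2 ships 60; R3 ships 120.)

1655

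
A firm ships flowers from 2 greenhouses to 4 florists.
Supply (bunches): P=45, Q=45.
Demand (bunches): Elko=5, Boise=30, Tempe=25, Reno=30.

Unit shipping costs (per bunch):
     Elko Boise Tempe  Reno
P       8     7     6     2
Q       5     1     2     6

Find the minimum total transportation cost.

220

One minimum-cost allocation:
  P to Elko: 5 × 8 = 40
  P to Tempe: 10 × 6 = 60
  P to Reno: 30 × 2 = 60
  Q to Boise: 30 × 1 = 30
  Q to Tempe: 15 × 2 = 30
Total = 40 + 60 + 60 + 30 + 30 = 220.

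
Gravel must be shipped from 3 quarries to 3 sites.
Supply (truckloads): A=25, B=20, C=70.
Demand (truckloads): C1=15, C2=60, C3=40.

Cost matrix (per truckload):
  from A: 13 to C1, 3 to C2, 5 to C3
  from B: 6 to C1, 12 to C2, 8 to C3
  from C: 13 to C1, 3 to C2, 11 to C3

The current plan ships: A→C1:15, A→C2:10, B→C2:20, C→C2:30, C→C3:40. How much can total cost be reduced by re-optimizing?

450

Current plan cost = 15·13 + 10·3 + 20·12 + 30·3 + 40·11 = 995.
Optimal plan:
  A–C3: 25 truckloads
  B–C1: 15 truckloads
  B–C3: 5 truckloads
  C–C2: 60 truckloads
  C–C3: 10 truckloads
Optimal cost = 545.
Saving = 995 − 545 = 450.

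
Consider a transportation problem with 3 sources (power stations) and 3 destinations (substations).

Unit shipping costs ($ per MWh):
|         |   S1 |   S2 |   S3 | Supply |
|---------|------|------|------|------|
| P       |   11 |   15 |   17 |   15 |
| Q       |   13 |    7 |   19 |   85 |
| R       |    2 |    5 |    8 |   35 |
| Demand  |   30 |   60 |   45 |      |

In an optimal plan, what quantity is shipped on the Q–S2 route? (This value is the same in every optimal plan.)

The minimum-cost plan:
  P to S3: 15 × $17 = $255
  Q to S1: 25 × $13 = $325
  Q to S2: 60 × $7 = $420
  R to S1: 5 × $2 = $10
  R to S3: 30 × $8 = $240
Total cost = $1250.
So Q→S2 carries 60 MWh.

60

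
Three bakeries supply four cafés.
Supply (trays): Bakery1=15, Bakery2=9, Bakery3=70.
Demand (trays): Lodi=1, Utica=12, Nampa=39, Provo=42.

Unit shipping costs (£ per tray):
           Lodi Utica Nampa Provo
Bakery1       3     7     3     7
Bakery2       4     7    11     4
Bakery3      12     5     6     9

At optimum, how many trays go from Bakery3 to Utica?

12

Solving gives:
  Bakery1->Lodi: 1 × £3 = £3
  Bakery1->Nampa: 14 × £3 = £42
  Bakery2->Provo: 9 × £4 = £36
  Bakery3->Utica: 12 × £5 = £60
  Bakery3->Nampa: 25 × £6 = £150
  Bakery3->Provo: 33 × £9 = £297
Total cost = £588.
So Bakery3→Utica carries 12 trays.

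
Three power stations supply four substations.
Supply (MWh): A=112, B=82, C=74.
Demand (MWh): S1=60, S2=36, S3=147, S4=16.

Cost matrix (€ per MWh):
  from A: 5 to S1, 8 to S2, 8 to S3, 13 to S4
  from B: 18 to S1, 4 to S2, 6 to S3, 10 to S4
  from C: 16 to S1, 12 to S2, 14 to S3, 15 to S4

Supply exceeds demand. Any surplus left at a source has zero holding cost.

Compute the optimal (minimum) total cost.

One minimum-cost allocation:
  A to S1: 60 × €5 = €300
  A to S3: 52 × €8 = €416
  B to S2: 36 × €4 = €144
  B to S3: 46 × €6 = €276
  C to S3: 49 × €14 = €686
  C to S4: 16 × €15 = €240
Total = 300 + 416 + 144 + 276 + 686 + 240 = €2062.
(Supply check: A ships 112; B ships 82; C ships 65.)

2062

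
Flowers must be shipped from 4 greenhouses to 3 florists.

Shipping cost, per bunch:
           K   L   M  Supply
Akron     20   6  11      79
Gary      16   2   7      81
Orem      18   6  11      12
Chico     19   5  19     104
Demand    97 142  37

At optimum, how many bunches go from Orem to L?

Solving gives:
  Akron→L: 42 bunches
  Akron→M: 37 bunches
  Gary→K: 81 bunches
  Orem→K: 12 bunches
  Chico→K: 4 bunches
  Chico→L: 100 bunches
Total cost = 2747.
The route Orem→L is not used.

0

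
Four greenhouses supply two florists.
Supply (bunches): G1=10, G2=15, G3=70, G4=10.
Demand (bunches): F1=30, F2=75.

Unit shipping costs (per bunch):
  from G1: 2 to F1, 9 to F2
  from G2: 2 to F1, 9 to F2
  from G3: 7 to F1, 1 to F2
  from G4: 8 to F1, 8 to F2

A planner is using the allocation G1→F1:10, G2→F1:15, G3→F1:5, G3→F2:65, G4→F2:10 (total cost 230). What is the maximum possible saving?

30

Current plan cost = 10·2 + 15·2 + 5·7 + 65·1 + 10·8 = 230.
Optimal plan:
  G1→F1: 10 × 2 = 20
  G2→F1: 15 × 2 = 30
  G3→F2: 70 × 1 = 70
  G4→F1: 5 × 8 = 40
  G4→F2: 5 × 8 = 40
Optimal cost = 200.
Saving = 230 − 200 = 30.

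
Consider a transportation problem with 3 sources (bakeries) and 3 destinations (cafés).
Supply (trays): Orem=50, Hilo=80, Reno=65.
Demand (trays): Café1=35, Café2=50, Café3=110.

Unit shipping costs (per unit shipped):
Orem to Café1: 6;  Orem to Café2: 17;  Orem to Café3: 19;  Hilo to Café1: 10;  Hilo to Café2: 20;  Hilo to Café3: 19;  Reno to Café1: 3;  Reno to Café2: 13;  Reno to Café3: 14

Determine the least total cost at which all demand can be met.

2860

A cheapest plan:
  Orem→Café1: 35 × 6 = 210
  Orem→Café2: 15 × 17 = 255
  Hilo→Café3: 80 × 19 = 1520
  Reno→Café2: 35 × 13 = 455
  Reno→Café3: 30 × 14 = 420
Total = 210 + 255 + 1520 + 455 + 420 = 2860.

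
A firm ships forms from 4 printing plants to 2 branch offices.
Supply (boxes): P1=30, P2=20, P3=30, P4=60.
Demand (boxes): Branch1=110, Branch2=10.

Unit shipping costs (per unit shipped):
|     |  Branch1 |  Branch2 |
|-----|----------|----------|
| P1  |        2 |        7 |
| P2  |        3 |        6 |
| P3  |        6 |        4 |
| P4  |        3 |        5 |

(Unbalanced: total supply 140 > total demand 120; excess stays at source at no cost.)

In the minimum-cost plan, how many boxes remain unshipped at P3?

20

Minimum-cost shipments:
  P1 to Branch1: 30 × 2 = 60
  P2 to Branch1: 20 × 3 = 60
  P3 to Branch2: 10 × 4 = 40
  P4 to Branch1: 60 × 3 = 180
Total cost = 340.
P3 ships 10 of its 30, leaving 20.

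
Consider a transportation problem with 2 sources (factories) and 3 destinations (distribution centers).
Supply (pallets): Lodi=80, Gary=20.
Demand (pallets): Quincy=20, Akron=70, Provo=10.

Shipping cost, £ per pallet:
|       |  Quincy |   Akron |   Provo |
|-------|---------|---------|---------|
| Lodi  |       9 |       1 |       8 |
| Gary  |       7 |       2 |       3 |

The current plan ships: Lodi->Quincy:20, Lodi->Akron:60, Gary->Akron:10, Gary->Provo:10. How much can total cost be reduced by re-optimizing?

Current plan cost = 20·9 + 60·1 + 10·2 + 10·3 = £290.
Optimal plan:
  Lodi–Quincy: 10 × £9 = £90
  Lodi–Akron: 70 × £1 = £70
  Gary–Quincy: 10 × £7 = £70
  Gary–Provo: 10 × £3 = £30
Optimal cost = £260.
Saving = 290 − 260 = £30.

30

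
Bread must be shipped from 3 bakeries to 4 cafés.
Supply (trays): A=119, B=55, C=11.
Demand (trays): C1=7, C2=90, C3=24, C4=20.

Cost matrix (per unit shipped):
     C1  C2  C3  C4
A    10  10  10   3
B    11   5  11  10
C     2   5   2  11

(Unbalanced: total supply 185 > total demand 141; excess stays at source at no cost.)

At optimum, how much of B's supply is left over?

0

Minimum-cost shipments:
  A->C2: 35 × 10 = 350
  A->C3: 20 × 10 = 200
  A->C4: 20 × 3 = 60
  B->C2: 55 × 5 = 275
  C->C1: 7 × 2 = 14
  C->C3: 4 × 2 = 8
Total cost = 907.
B ships 55 of its 55, leaving 0.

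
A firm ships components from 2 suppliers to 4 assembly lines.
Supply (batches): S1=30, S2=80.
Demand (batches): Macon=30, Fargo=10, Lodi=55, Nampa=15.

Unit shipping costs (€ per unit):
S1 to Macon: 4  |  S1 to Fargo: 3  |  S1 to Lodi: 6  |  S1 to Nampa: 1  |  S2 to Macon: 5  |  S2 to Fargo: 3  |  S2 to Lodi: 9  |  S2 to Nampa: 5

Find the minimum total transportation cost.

645

A cheapest plan:
  S1 to Lodi: 15 × €6 = €90
  S1 to Nampa: 15 × €1 = €15
  S2 to Macon: 30 × €5 = €150
  S2 to Fargo: 10 × €3 = €30
  S2 to Lodi: 40 × €9 = €360
Total = 90 + 15 + 150 + 30 + 360 = €645.
(Supply check: S1 ships 30; S2 ships 80.)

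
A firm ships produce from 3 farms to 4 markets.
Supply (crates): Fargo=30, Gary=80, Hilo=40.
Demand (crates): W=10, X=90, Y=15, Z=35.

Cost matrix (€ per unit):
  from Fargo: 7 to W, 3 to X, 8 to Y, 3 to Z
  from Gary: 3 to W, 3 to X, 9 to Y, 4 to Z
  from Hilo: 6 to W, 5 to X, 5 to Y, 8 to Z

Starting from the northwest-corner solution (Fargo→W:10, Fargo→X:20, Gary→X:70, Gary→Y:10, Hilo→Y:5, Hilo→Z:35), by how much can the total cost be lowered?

Current plan cost = 10·7 + 20·3 + 70·3 + 10·9 + 5·5 + 35·8 = €735.
Optimal plan:
  Fargo→Z: 30 × €3 = €90
  Gary→W: 10 × €3 = €30
  Gary→X: 65 × €3 = €195
  Gary→Z: 5 × €4 = €20
  Hilo→X: 25 × €5 = €125
  Hilo→Y: 15 × €5 = €75
Optimal cost = €535.
Saving = 735 − 535 = €200.

200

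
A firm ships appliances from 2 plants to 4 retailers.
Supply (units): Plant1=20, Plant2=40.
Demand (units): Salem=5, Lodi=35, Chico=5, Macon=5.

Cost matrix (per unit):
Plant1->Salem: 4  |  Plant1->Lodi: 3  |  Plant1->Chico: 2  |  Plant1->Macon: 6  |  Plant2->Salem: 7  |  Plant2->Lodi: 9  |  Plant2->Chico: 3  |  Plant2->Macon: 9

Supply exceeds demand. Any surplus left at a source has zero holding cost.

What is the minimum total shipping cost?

A cheapest plan:
  Plant1–Lodi: 20 × 3 = 60
  Plant2–Salem: 5 × 7 = 35
  Plant2–Lodi: 15 × 9 = 135
  Plant2–Chico: 5 × 3 = 15
  Plant2–Macon: 5 × 9 = 45
Total = 60 + 35 + 135 + 15 + 45 = 290.
(Supply check: Plant1 ships 20; Plant2 ships 30.)

290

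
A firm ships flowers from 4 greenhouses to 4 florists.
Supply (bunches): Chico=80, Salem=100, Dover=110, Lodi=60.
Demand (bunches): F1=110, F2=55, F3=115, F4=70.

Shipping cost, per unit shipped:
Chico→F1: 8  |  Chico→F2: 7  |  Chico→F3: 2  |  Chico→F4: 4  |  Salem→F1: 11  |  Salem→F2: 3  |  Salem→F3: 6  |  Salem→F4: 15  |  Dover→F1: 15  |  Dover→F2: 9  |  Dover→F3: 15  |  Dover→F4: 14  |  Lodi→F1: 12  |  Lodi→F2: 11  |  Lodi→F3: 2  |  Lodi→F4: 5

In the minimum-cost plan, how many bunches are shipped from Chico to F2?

0

Solving gives:
  Chico->F3: 10 bunches
  Chico->F4: 70 bunches
  Salem->F2: 55 bunches
  Salem->F3: 45 bunches
  Dover->F1: 110 bunches
  Lodi->F3: 60 bunches
Total cost = 2505.
The route Chico→F2 is not used.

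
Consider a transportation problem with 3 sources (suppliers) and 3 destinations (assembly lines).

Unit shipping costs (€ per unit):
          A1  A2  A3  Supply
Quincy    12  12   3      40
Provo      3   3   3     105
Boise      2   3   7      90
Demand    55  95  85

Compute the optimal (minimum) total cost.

650

A cheapest plan:
  Quincy to A3: 40 batches
  Provo to A2: 60 batches
  Provo to A3: 45 batches
  Boise to A1: 55 batches
  Boise to A2: 35 batches
Total cost = €650.
(Supply check: Quincy ships 40; Provo ships 105; Boise ships 90.)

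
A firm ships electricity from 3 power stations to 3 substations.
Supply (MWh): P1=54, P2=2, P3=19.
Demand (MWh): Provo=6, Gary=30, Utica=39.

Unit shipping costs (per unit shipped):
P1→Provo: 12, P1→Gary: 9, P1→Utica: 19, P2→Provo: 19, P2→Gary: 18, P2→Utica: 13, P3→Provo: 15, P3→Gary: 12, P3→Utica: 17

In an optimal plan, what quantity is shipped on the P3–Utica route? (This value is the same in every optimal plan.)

19

The minimum-cost plan:
  P1–Provo: 6 MWh
  P1–Gary: 30 MWh
  P1–Utica: 18 MWh
  P2–Utica: 2 MWh
  P3–Utica: 19 MWh
Total cost = 1033.
So P3→Utica carries 19 MWh.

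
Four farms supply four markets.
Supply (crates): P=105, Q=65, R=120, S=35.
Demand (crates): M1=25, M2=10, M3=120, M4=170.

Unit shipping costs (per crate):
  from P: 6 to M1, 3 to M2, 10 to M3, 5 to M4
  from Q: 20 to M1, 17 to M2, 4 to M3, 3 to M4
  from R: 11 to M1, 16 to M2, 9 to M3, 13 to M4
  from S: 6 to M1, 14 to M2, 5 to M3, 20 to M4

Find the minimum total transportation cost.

2020

A cheapest plan:
  P→M2: 10 × 3 = 30
  P→M4: 95 × 5 = 475
  Q→M4: 65 × 3 = 195
  R→M3: 110 × 9 = 990
  R→M4: 10 × 13 = 130
  S→M1: 25 × 6 = 150
  S→M3: 10 × 5 = 50
Total = 30 + 475 + 195 + 990 + 130 + 150 + 50 = 2020.
(Supply check: P ships 105; Q ships 65; R ships 120; S ships 35.)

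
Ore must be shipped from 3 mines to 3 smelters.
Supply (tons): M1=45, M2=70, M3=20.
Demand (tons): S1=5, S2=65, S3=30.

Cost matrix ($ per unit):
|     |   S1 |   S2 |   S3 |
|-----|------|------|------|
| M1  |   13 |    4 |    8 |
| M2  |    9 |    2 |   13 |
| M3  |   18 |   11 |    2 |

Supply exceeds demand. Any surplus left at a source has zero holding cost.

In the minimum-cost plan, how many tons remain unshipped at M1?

An optimal plan:
  M1–S3: 10 × $8 = $80
  M2–S1: 5 × $9 = $45
  M2–S2: 65 × $2 = $130
  M3–S3: 20 × $2 = $40
Total cost = $295.
M1 ships 10 of its 45, leaving 35.

35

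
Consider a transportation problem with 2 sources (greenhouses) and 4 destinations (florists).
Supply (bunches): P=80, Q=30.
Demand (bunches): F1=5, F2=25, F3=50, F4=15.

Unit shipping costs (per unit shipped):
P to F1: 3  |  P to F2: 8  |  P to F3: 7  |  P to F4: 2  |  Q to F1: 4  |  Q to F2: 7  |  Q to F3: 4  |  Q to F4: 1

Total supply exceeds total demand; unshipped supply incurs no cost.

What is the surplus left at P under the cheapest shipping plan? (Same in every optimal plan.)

An optimal plan:
  P→F1: 5 × 3 = 15
  P→F2: 25 × 8 = 200
  P→F3: 20 × 7 = 140
  P→F4: 15 × 2 = 30
  Q→F3: 30 × 4 = 120
Total cost = 505.
P ships 65 of its 80, leaving 15.

15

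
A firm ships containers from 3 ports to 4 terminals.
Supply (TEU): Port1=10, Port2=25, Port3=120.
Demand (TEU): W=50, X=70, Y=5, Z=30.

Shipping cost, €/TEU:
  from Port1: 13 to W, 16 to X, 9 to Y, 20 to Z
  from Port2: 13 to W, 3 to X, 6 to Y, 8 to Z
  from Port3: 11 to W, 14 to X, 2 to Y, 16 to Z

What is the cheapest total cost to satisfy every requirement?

1765

Optimal allocation:
  Port1→X: 10 × €16 = €160
  Port2→X: 25 × €3 = €75
  Port3→W: 50 × €11 = €550
  Port3→X: 35 × €14 = €490
  Port3→Y: 5 × €2 = €10
  Port3→Z: 30 × €16 = €480
Total = 160 + 75 + 550 + 490 + 10 + 480 = €1765.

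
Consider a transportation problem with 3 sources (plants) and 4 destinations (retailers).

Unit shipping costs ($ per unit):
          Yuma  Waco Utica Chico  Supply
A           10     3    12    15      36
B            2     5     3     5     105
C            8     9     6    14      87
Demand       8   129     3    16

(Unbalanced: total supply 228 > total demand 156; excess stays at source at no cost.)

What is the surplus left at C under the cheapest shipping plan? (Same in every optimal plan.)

72

Minimum-cost shipments:
  A→Waco: 36 × $3 = $108
  B→Yuma: 8 × $2 = $16
  B→Waco: 81 × $5 = $405
  B→Chico: 16 × $5 = $80
  C→Waco: 12 × $9 = $108
  C→Utica: 3 × $6 = $18
Total cost = $735.
C ships 15 of its 87, leaving 72.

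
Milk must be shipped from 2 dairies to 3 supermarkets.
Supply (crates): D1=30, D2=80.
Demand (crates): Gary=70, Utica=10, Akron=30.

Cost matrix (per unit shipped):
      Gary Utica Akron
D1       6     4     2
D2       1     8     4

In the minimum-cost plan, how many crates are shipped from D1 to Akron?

20

The minimum-cost plan:
  D1->Utica: 10 crates
  D1->Akron: 20 crates
  D2->Gary: 70 crates
  D2->Akron: 10 crates
Total cost = 190.
So D1→Akron carries 20 crates.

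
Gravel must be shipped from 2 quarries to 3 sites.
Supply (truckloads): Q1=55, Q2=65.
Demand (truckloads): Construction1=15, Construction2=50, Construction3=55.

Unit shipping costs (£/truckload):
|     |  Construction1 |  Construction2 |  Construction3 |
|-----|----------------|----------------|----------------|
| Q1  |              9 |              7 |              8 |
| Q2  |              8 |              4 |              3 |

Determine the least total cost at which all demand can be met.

620

An optimal shipping plan:
  Q1→Construction1: 15 × £9 = £135
  Q1→Construction2: 40 × £7 = £280
  Q2→Construction2: 10 × £4 = £40
  Q2→Construction3: 55 × £3 = £165
Total = 135 + 280 + 40 + 165 = £620.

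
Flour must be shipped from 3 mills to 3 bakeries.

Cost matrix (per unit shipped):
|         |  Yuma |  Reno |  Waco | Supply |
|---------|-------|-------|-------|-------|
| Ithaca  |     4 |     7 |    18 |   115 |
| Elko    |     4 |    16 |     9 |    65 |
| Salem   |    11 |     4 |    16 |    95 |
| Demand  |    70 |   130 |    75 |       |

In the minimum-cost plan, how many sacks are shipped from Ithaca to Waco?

10

The minimum-cost plan:
  Ithaca to Yuma: 70 × 4 = 280
  Ithaca to Reno: 35 × 7 = 245
  Ithaca to Waco: 10 × 18 = 180
  Elko to Waco: 65 × 9 = 585
  Salem to Reno: 95 × 4 = 380
Total cost = 1670.
So Ithaca→Waco carries 10 sacks.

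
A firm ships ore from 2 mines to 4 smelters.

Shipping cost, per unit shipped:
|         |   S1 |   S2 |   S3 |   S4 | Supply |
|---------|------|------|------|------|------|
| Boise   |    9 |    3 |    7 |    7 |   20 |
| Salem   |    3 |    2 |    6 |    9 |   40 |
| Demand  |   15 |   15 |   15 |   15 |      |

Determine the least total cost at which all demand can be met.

275

An optimal shipping plan:
  Boise→S2: 5 × 3 = 15
  Boise→S4: 15 × 7 = 105
  Salem→S1: 15 × 3 = 45
  Salem→S2: 10 × 2 = 20
  Salem→S3: 15 × 6 = 90
Total = 15 + 105 + 45 + 20 + 90 = 275.
(Supply check: Boise ships 20; Salem ships 40.)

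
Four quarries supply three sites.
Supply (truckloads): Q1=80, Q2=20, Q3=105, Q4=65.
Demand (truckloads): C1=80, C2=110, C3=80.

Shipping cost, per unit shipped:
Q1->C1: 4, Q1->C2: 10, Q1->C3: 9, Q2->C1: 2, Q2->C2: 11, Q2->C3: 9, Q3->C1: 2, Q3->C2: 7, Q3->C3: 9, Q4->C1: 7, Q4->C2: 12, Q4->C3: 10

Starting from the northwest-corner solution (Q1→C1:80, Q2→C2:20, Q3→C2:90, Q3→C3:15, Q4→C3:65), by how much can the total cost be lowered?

Current plan cost = 80·4 + 20·11 + 90·7 + 15·9 + 65·10 = 1955.
Optimal plan:
  Q1->C1: 60 × 4 = 240
  Q1->C2: 5 × 10 = 50
  Q1->C3: 15 × 9 = 135
  Q2->C1: 20 × 2 = 40
  Q3->C2: 105 × 7 = 735
  Q4->C3: 65 × 10 = 650
Optimal cost = 1850.
Saving = 1955 − 1850 = 105.

105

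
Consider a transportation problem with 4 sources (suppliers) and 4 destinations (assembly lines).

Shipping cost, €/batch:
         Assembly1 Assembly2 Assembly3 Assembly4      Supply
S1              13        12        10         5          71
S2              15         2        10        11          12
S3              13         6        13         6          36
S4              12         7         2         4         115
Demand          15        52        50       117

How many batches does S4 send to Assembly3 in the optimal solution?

The minimum-cost plan:
  S1–Assembly1: 15 × €13 = €195
  S1–Assembly4: 56 × €5 = €280
  S2–Assembly2: 12 × €2 = €24
  S3–Assembly2: 36 × €6 = €216
  S4–Assembly2: 4 × €7 = €28
  S4–Assembly3: 50 × €2 = €100
  S4–Assembly4: 61 × €4 = €244
Total cost = €1087.
So S4→Assembly3 carries 50 batches.

50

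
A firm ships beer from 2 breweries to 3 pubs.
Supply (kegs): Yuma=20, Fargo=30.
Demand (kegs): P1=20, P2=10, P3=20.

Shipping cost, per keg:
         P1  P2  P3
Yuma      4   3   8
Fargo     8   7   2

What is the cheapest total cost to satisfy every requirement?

190

A cheapest plan:
  Yuma–P1: 20 kegs
  Fargo–P2: 10 kegs
  Fargo–P3: 20 kegs
Total cost = 190.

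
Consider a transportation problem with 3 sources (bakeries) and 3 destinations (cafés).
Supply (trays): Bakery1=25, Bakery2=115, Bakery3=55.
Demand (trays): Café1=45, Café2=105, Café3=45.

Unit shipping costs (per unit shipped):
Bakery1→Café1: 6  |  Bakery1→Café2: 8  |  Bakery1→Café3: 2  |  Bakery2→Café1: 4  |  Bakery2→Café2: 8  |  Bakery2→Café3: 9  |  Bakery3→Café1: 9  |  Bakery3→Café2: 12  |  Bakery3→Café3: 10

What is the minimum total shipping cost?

An optimal shipping plan:
  Bakery1–Café3: 25 × 2 = 50
  Bakery2–Café1: 45 × 4 = 180
  Bakery2–Café2: 70 × 8 = 560
  Bakery3–Café2: 35 × 12 = 420
  Bakery3–Café3: 20 × 10 = 200
Total = 50 + 180 + 560 + 420 + 200 = 1410.
(Supply check: Bakery1 ships 25; Bakery2 ships 115; Bakery3 ships 55.)

1410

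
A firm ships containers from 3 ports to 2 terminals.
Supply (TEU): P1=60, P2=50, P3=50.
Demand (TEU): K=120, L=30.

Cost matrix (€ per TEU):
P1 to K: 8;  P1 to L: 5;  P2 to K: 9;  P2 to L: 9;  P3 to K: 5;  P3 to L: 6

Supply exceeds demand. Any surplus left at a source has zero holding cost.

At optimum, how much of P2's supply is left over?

Minimum-cost shipments:
  P1–K: 30 × €8 = €240
  P1–L: 30 × €5 = €150
  P2–K: 40 × €9 = €360
  P3–K: 50 × €5 = €250
Total cost = €1000.
P2 ships 40 of its 50, leaving 10.

10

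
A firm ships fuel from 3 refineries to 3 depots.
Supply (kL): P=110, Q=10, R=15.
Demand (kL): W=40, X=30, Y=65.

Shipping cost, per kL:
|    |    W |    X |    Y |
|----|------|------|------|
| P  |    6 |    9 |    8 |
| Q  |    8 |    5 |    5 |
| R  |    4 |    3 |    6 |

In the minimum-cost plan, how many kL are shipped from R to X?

Solving gives:
  P→W: 40 × 6 = 240
  P→X: 5 × 9 = 45
  P→Y: 65 × 8 = 520
  Q→X: 10 × 5 = 50
  R→X: 15 × 3 = 45
Total cost = 900.
So R→X carries 15 kL.

15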